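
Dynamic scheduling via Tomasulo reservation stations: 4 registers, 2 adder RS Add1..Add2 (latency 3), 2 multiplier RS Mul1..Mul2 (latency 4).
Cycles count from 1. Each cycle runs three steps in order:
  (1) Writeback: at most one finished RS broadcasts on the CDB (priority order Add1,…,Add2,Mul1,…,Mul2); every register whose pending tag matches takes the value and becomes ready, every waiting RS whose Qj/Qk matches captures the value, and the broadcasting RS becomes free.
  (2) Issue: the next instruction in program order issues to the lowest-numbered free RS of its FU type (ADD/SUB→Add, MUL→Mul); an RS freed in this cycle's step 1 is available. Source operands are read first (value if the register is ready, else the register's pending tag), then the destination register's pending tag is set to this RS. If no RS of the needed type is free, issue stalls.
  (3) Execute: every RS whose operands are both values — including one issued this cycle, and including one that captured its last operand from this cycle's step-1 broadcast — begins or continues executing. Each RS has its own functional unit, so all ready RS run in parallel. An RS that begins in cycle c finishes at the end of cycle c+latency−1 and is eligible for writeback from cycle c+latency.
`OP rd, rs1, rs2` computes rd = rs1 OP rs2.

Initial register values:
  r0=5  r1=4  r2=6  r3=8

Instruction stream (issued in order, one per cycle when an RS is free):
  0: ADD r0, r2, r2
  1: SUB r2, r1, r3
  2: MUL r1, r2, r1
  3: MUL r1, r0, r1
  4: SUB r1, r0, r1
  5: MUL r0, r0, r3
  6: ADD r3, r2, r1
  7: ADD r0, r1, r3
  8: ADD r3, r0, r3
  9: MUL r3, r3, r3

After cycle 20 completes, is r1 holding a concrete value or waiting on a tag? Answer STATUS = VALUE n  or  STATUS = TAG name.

STATUS = VALUE 204

  c1: issue ADD r0<-Add1  regs: r0:Add1,r1:4,r2:6,r3:8
  c2: issue SUB r2<-Add2  regs: r0:Add1,r1:4,r2:Add2,r3:8
  c3: issue MUL r1<-Mul1  regs: r0:Add1,r1:Mul1,r2:Add2,r3:8
  c4: CDB Add1=12; issue MUL r1<-Mul2  regs: r0:12,r1:Mul2,r2:Add2,r3:8
  c5: CDB Add2=-4; issue SUB r1<-Add1  regs: r0:12,r1:Add1,r2:-4,r3:8
  c6: stall  regs: r0:12,r1:Add1,r2:-4,r3:8
  c7: stall  regs: r0:12,r1:Add1,r2:-4,r3:8
  c8: stall  regs: r0:12,r1:Add1,r2:-4,r3:8
  c9: CDB Mul1=-16; issue MUL r0<-Mul1  regs: r0:Mul1,r1:Add1,r2:-4,r3:8
  c10: issue ADD r3<-Add2  regs: r0:Mul1,r1:Add1,r2:-4,r3:Add2
  c11: stall  regs: r0:Mul1,r1:Add1,r2:-4,r3:Add2
  c12: stall  regs: r0:Mul1,r1:Add1,r2:-4,r3:Add2
  c13: CDB Mul1=96; stall  regs: r0:96,r1:Add1,r2:-4,r3:Add2
  c14: CDB Mul2=-192; stall  regs: r0:96,r1:Add1,r2:-4,r3:Add2
  c15: stall  regs: r0:96,r1:Add1,r2:-4,r3:Add2
  c16: stall  regs: r0:96,r1:Add1,r2:-4,r3:Add2
  c17: CDB Add1=204; issue ADD r0<-Add1  regs: r0:Add1,r1:204,r2:-4,r3:Add2
  c18: stall  regs: r0:Add1,r1:204,r2:-4,r3:Add2
  c19: stall  regs: r0:Add1,r1:204,r2:-4,r3:Add2
  c20: CDB Add2=200; issue ADD r3<-Add2  regs: r0:Add1,r1:204,r2:-4,r3:Add2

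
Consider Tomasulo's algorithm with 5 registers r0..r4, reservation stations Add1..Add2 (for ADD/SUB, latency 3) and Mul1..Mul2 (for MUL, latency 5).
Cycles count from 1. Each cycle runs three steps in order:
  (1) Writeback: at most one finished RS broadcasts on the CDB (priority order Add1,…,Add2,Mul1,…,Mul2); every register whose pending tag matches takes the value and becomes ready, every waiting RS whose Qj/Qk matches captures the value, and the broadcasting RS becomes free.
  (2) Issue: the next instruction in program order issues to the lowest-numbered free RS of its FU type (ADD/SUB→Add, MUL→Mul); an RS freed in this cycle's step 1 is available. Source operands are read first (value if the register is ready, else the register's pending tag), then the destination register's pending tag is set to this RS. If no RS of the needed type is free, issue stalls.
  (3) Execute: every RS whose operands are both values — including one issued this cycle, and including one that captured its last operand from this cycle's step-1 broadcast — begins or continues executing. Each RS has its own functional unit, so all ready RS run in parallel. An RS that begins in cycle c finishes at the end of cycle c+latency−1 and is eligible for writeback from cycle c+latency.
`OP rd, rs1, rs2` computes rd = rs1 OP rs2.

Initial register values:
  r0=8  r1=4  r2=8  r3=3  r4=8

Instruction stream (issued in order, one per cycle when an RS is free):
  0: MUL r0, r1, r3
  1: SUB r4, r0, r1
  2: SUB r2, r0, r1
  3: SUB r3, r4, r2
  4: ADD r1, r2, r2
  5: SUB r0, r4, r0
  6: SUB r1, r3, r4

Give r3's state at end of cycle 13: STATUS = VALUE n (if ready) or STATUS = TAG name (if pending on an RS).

  c1: issue MUL r0<-Mul1  regs: r0:Mul1,r1:4,r2:8,r3:3,r4:8
  c2: issue SUB r4<-Add1  regs: r0:Mul1,r1:4,r2:8,r3:3,r4:Add1
  c3: issue SUB r2<-Add2  regs: r0:Mul1,r1:4,r2:Add2,r3:3,r4:Add1
  c4: stall  regs: r0:Mul1,r1:4,r2:Add2,r3:3,r4:Add1
  c5: stall  regs: r0:Mul1,r1:4,r2:Add2,r3:3,r4:Add1
  c6: CDB Mul1=12; stall  regs: r0:12,r1:4,r2:Add2,r3:3,r4:Add1
  c7: stall  regs: r0:12,r1:4,r2:Add2,r3:3,r4:Add1
  c8: stall  regs: r0:12,r1:4,r2:Add2,r3:3,r4:Add1
  c9: CDB Add1=8; issue SUB r3<-Add1  regs: r0:12,r1:4,r2:Add2,r3:Add1,r4:8
  c10: CDB Add2=8; issue ADD r1<-Add2  regs: r0:12,r1:Add2,r2:8,r3:Add1,r4:8
  c11: stall  regs: r0:12,r1:Add2,r2:8,r3:Add1,r4:8
  c12: stall  regs: r0:12,r1:Add2,r2:8,r3:Add1,r4:8
  c13: CDB Add1=0; issue SUB r0<-Add1  regs: r0:Add1,r1:Add2,r2:8,r3:0,r4:8

STATUS = VALUE 0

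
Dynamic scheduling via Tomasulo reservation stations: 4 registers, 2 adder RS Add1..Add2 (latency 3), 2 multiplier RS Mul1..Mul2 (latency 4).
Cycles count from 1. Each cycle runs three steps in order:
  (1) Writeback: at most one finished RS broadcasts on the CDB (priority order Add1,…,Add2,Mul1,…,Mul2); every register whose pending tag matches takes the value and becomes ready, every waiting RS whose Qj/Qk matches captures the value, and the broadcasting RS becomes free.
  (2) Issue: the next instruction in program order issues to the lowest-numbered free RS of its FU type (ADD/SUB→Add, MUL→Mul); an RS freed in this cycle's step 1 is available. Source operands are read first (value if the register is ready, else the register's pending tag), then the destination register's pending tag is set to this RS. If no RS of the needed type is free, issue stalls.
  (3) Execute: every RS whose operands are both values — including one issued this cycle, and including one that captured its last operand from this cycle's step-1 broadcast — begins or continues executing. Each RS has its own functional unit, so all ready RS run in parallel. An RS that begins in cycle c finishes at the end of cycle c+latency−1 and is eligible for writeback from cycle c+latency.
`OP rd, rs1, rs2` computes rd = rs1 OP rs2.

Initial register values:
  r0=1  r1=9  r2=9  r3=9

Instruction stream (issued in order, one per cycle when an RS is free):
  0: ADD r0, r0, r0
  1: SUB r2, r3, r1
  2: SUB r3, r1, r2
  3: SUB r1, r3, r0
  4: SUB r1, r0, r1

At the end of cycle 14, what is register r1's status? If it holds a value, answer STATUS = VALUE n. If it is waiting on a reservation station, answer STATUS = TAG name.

  c1: issue ADD r0<-Add1  regs: r0:Add1,r1:9,r2:9,r3:9
  c2: issue SUB r2<-Add2  regs: r0:Add1,r1:9,r2:Add2,r3:9
  c3: stall  regs: r0:Add1,r1:9,r2:Add2,r3:9
  c4: CDB Add1=2; issue SUB r3<-Add1  regs: r0:2,r1:9,r2:Add2,r3:Add1
  c5: CDB Add2=0; issue SUB r1<-Add2  regs: r0:2,r1:Add2,r2:0,r3:Add1
  c6: stall  regs: r0:2,r1:Add2,r2:0,r3:Add1
  c7: stall  regs: r0:2,r1:Add2,r2:0,r3:Add1
  c8: CDB Add1=9; issue SUB r1<-Add1  regs: r0:2,r1:Add1,r2:0,r3:9
  c9: -  regs: r0:2,r1:Add1,r2:0,r3:9
  c10: -  regs: r0:2,r1:Add1,r2:0,r3:9
  c11: CDB Add2=7  regs: r0:2,r1:Add1,r2:0,r3:9
  c12: -  regs: r0:2,r1:Add1,r2:0,r3:9
  c13: -  regs: r0:2,r1:Add1,r2:0,r3:9
  c14: CDB Add1=-5  regs: r0:2,r1:-5,r2:0,r3:9

STATUS = VALUE -5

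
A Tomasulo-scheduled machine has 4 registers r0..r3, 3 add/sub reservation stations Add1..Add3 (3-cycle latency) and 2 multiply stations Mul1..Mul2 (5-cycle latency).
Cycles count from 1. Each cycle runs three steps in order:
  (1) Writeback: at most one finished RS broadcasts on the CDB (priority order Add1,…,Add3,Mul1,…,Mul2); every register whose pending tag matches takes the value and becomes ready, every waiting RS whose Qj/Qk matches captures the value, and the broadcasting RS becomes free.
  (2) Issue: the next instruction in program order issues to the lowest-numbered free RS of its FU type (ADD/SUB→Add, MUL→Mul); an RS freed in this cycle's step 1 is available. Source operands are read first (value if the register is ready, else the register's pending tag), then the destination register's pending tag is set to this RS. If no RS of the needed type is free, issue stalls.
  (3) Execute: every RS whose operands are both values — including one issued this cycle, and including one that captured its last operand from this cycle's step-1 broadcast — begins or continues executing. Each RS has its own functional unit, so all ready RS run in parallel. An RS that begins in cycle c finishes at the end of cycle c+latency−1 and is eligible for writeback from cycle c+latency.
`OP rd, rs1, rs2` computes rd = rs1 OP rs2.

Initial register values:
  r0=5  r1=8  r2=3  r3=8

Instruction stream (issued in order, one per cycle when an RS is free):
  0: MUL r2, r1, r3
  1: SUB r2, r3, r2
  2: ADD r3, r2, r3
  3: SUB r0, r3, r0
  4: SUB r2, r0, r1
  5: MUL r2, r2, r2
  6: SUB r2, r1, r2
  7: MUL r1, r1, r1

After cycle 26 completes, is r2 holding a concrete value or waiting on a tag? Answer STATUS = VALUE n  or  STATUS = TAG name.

STATUS = VALUE -3713

cycle 1: issue MUL r2<-Mul1 // r0:5,r1:8,r2:Mul1,r3:8
cycle 2: issue SUB r2<-Add1 // r0:5,r1:8,r2:Add1,r3:8
cycle 3: issue ADD r3<-Add2 // r0:5,r1:8,r2:Add1,r3:Add2
cycle 4: issue SUB r0<-Add3 // r0:Add3,r1:8,r2:Add1,r3:Add2
cycle 5: stall // r0:Add3,r1:8,r2:Add1,r3:Add2
cycle 6: CDB Mul1=64; stall // r0:Add3,r1:8,r2:Add1,r3:Add2
cycle 7: stall // r0:Add3,r1:8,r2:Add1,r3:Add2
cycle 8: stall // r0:Add3,r1:8,r2:Add1,r3:Add2
cycle 9: CDB Add1=-56; issue SUB r2<-Add1 // r0:Add3,r1:8,r2:Add1,r3:Add2
cycle 10: issue MUL r2<-Mul1 // r0:Add3,r1:8,r2:Mul1,r3:Add2
cycle 11: stall // r0:Add3,r1:8,r2:Mul1,r3:Add2
cycle 12: CDB Add2=-48; issue SUB r2<-Add2 // r0:Add3,r1:8,r2:Add2,r3:-48
cycle 13: issue MUL r1<-Mul2 // r0:Add3,r1:Mul2,r2:Add2,r3:-48
cycle 14: - // r0:Add3,r1:Mul2,r2:Add2,r3:-48
cycle 15: CDB Add3=-53 // r0:-53,r1:Mul2,r2:Add2,r3:-48
cycle 16: - // r0:-53,r1:Mul2,r2:Add2,r3:-48
cycle 17: - // r0:-53,r1:Mul2,r2:Add2,r3:-48
cycle 18: CDB Add1=-61 // r0:-53,r1:Mul2,r2:Add2,r3:-48
cycle 19: CDB Mul2=64 // r0:-53,r1:64,r2:Add2,r3:-48
cycle 20: - // r0:-53,r1:64,r2:Add2,r3:-48
cycle 21: - // r0:-53,r1:64,r2:Add2,r3:-48
cycle 22: - // r0:-53,r1:64,r2:Add2,r3:-48
cycle 23: CDB Mul1=3721 // r0:-53,r1:64,r2:Add2,r3:-48
cycle 24: - // r0:-53,r1:64,r2:Add2,r3:-48
cycle 25: - // r0:-53,r1:64,r2:Add2,r3:-48
cycle 26: CDB Add2=-3713 // r0:-53,r1:64,r2:-3713,r3:-48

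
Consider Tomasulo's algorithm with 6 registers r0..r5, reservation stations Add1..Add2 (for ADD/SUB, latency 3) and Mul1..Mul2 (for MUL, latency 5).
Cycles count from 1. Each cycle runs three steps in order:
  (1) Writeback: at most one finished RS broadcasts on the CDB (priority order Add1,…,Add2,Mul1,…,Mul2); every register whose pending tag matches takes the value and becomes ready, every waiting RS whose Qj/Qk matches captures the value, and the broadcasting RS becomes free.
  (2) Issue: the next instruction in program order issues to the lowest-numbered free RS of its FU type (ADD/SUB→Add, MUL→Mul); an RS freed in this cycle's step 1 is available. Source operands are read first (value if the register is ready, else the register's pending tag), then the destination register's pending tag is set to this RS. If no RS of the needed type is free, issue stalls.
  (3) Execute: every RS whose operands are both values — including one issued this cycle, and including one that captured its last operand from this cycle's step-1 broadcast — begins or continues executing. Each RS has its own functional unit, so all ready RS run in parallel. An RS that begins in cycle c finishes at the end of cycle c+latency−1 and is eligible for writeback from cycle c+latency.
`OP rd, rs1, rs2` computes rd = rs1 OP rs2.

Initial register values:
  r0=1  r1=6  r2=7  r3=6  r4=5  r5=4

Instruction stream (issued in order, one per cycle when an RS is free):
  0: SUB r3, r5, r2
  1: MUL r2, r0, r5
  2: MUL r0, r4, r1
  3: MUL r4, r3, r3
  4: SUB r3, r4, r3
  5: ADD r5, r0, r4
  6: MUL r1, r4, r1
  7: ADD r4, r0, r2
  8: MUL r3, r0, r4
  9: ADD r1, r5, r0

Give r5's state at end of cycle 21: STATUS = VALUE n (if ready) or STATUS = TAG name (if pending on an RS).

  c1: issue SUB r3<-Add1  regs: r0:1,r1:6,r2:7,r3:Add1,r4:5,r5:4
  c2: issue MUL r2<-Mul1  regs: r0:1,r1:6,r2:Mul1,r3:Add1,r4:5,r5:4
  c3: issue MUL r0<-Mul2  regs: r0:Mul2,r1:6,r2:Mul1,r3:Add1,r4:5,r5:4
  c4: CDB Add1=-3; stall  regs: r0:Mul2,r1:6,r2:Mul1,r3:-3,r4:5,r5:4
  c5: stall  regs: r0:Mul2,r1:6,r2:Mul1,r3:-3,r4:5,r5:4
  c6: stall  regs: r0:Mul2,r1:6,r2:Mul1,r3:-3,r4:5,r5:4
  c7: CDB Mul1=4; issue MUL r4<-Mul1  regs: r0:Mul2,r1:6,r2:4,r3:-3,r4:Mul1,r5:4
  c8: CDB Mul2=30; issue SUB r3<-Add1  regs: r0:30,r1:6,r2:4,r3:Add1,r4:Mul1,r5:4
  c9: issue ADD r5<-Add2  regs: r0:30,r1:6,r2:4,r3:Add1,r4:Mul1,r5:Add2
  c10: issue MUL r1<-Mul2  regs: r0:30,r1:Mul2,r2:4,r3:Add1,r4:Mul1,r5:Add2
  c11: stall  regs: r0:30,r1:Mul2,r2:4,r3:Add1,r4:Mul1,r5:Add2
  c12: CDB Mul1=9; stall  regs: r0:30,r1:Mul2,r2:4,r3:Add1,r4:9,r5:Add2
  c13: stall  regs: r0:30,r1:Mul2,r2:4,r3:Add1,r4:9,r5:Add2
  c14: stall  regs: r0:30,r1:Mul2,r2:4,r3:Add1,r4:9,r5:Add2
  c15: CDB Add1=12; issue ADD r4<-Add1  regs: r0:30,r1:Mul2,r2:4,r3:12,r4:Add1,r5:Add2
  c16: CDB Add2=39; issue MUL r3<-Mul1  regs: r0:30,r1:Mul2,r2:4,r3:Mul1,r4:Add1,r5:39
  c17: CDB Mul2=54; issue ADD r1<-Add2  regs: r0:30,r1:Add2,r2:4,r3:Mul1,r4:Add1,r5:39
  c18: CDB Add1=34  regs: r0:30,r1:Add2,r2:4,r3:Mul1,r4:34,r5:39
  c19: -  regs: r0:30,r1:Add2,r2:4,r3:Mul1,r4:34,r5:39
  c20: CDB Add2=69  regs: r0:30,r1:69,r2:4,r3:Mul1,r4:34,r5:39
  c21: -  regs: r0:30,r1:69,r2:4,r3:Mul1,r4:34,r5:39

STATUS = VALUE 39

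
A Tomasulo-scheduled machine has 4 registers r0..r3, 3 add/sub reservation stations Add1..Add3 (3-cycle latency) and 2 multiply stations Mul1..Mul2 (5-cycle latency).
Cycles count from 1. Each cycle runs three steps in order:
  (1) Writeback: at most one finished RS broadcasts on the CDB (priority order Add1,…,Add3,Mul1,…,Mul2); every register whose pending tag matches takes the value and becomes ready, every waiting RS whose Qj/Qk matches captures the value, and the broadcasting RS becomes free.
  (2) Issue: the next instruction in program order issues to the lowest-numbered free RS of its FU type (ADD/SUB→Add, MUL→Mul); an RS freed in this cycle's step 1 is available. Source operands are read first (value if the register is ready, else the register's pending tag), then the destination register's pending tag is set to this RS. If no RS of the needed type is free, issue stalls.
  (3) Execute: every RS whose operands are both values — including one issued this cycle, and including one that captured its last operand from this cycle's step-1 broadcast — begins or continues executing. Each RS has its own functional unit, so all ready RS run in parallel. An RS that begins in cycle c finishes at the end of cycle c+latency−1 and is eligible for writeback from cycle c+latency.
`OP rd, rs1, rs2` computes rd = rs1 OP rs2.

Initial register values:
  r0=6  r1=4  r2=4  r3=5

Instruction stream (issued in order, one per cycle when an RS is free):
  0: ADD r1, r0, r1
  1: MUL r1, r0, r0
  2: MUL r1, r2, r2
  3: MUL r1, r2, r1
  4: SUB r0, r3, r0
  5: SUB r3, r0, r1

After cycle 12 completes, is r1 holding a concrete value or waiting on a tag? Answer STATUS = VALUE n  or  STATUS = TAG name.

cycle 1: issue ADD r1<-Add1 // r0:6,r1:Add1,r2:4,r3:5
cycle 2: issue MUL r1<-Mul1 // r0:6,r1:Mul1,r2:4,r3:5
cycle 3: issue MUL r1<-Mul2 // r0:6,r1:Mul2,r2:4,r3:5
cycle 4: CDB Add1=10; stall // r0:6,r1:Mul2,r2:4,r3:5
cycle 5: stall // r0:6,r1:Mul2,r2:4,r3:5
cycle 6: stall // r0:6,r1:Mul2,r2:4,r3:5
cycle 7: CDB Mul1=36; issue MUL r1<-Mul1 // r0:6,r1:Mul1,r2:4,r3:5
cycle 8: CDB Mul2=16; issue SUB r0<-Add1 // r0:Add1,r1:Mul1,r2:4,r3:5
cycle 9: issue SUB r3<-Add2 // r0:Add1,r1:Mul1,r2:4,r3:Add2
cycle 10: - // r0:Add1,r1:Mul1,r2:4,r3:Add2
cycle 11: CDB Add1=-1 // r0:-1,r1:Mul1,r2:4,r3:Add2
cycle 12: - // r0:-1,r1:Mul1,r2:4,r3:Add2

STATUS = TAG Mul1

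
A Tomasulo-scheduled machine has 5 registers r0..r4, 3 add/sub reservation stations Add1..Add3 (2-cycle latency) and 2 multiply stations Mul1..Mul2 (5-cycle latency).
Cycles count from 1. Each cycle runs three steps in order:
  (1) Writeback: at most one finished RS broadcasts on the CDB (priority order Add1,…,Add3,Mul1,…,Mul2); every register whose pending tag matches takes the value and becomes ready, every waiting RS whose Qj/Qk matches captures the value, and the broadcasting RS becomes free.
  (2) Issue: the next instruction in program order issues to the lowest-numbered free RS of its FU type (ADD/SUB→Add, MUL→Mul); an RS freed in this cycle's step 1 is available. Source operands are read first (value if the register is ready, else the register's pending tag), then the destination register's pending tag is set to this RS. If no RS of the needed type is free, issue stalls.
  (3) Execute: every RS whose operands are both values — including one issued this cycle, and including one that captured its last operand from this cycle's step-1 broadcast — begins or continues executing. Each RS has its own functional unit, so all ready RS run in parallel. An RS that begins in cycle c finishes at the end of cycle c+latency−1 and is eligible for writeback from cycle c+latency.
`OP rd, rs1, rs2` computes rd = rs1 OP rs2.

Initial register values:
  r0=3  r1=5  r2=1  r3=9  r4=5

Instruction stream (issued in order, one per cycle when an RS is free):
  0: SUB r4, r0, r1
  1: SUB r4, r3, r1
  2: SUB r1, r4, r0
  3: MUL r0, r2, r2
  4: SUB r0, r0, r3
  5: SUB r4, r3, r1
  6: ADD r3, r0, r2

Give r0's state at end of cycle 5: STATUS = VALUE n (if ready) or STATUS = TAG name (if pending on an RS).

c1: issue SUB r4<-Add1 | r0:3,r1:5,r2:1,r3:9,r4:Add1
c2: issue SUB r4<-Add2 | r0:3,r1:5,r2:1,r3:9,r4:Add2
c3: CDB Add1=-2; issue SUB r1<-Add1 | r0:3,r1:Add1,r2:1,r3:9,r4:Add2
c4: CDB Add2=4; issue MUL r0<-Mul1 | r0:Mul1,r1:Add1,r2:1,r3:9,r4:4
c5: issue SUB r0<-Add2 | r0:Add2,r1:Add1,r2:1,r3:9,r4:4

STATUS = TAG Add2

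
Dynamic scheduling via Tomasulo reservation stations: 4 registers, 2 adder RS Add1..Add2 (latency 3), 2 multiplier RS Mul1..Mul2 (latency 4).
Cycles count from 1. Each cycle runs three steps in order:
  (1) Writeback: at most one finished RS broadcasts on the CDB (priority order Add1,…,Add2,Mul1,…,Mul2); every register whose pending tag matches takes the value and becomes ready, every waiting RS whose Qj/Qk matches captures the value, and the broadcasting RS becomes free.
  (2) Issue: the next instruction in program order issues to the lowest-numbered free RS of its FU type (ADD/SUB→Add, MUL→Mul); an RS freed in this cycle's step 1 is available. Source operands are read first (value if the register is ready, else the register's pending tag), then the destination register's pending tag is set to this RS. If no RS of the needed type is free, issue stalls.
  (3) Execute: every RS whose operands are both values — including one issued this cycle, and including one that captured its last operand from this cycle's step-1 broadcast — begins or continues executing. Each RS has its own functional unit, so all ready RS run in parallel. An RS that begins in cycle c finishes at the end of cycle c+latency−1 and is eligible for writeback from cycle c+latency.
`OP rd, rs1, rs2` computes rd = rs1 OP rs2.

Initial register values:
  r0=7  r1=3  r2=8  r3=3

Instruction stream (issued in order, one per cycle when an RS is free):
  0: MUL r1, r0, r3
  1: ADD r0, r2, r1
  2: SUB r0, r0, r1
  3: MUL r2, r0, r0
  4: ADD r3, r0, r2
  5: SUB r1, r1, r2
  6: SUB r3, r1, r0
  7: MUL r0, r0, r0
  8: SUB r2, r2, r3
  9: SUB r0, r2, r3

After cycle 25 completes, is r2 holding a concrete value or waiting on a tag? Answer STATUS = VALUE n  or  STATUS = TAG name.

STATUS = VALUE 115

cycle 1: issue MUL r1<-Mul1 // r0:7,r1:Mul1,r2:8,r3:3
cycle 2: issue ADD r0<-Add1 // r0:Add1,r1:Mul1,r2:8,r3:3
cycle 3: issue SUB r0<-Add2 // r0:Add2,r1:Mul1,r2:8,r3:3
cycle 4: issue MUL r2<-Mul2 // r0:Add2,r1:Mul1,r2:Mul2,r3:3
cycle 5: CDB Mul1=21; stall // r0:Add2,r1:21,r2:Mul2,r3:3
cycle 6: stall // r0:Add2,r1:21,r2:Mul2,r3:3
cycle 7: stall // r0:Add2,r1:21,r2:Mul2,r3:3
cycle 8: CDB Add1=29; issue ADD r3<-Add1 // r0:Add2,r1:21,r2:Mul2,r3:Add1
cycle 9: stall // r0:Add2,r1:21,r2:Mul2,r3:Add1
cycle 10: stall // r0:Add2,r1:21,r2:Mul2,r3:Add1
cycle 11: CDB Add2=8; issue SUB r1<-Add2 // r0:8,r1:Add2,r2:Mul2,r3:Add1
cycle 12: stall // r0:8,r1:Add2,r2:Mul2,r3:Add1
cycle 13: stall // r0:8,r1:Add2,r2:Mul2,r3:Add1
cycle 14: stall // r0:8,r1:Add2,r2:Mul2,r3:Add1
cycle 15: CDB Mul2=64; stall // r0:8,r1:Add2,r2:64,r3:Add1
cycle 16: stall // r0:8,r1:Add2,r2:64,r3:Add1
cycle 17: stall // r0:8,r1:Add2,r2:64,r3:Add1
cycle 18: CDB Add1=72; issue SUB r3<-Add1 // r0:8,r1:Add2,r2:64,r3:Add1
cycle 19: CDB Add2=-43; issue MUL r0<-Mul1 // r0:Mul1,r1:-43,r2:64,r3:Add1
cycle 20: issue SUB r2<-Add2 // r0:Mul1,r1:-43,r2:Add2,r3:Add1
cycle 21: stall // r0:Mul1,r1:-43,r2:Add2,r3:Add1
cycle 22: CDB Add1=-51; issue SUB r0<-Add1 // r0:Add1,r1:-43,r2:Add2,r3:-51
cycle 23: CDB Mul1=64 // r0:Add1,r1:-43,r2:Add2,r3:-51
cycle 24: - // r0:Add1,r1:-43,r2:Add2,r3:-51
cycle 25: CDB Add2=115 // r0:Add1,r1:-43,r2:115,r3:-51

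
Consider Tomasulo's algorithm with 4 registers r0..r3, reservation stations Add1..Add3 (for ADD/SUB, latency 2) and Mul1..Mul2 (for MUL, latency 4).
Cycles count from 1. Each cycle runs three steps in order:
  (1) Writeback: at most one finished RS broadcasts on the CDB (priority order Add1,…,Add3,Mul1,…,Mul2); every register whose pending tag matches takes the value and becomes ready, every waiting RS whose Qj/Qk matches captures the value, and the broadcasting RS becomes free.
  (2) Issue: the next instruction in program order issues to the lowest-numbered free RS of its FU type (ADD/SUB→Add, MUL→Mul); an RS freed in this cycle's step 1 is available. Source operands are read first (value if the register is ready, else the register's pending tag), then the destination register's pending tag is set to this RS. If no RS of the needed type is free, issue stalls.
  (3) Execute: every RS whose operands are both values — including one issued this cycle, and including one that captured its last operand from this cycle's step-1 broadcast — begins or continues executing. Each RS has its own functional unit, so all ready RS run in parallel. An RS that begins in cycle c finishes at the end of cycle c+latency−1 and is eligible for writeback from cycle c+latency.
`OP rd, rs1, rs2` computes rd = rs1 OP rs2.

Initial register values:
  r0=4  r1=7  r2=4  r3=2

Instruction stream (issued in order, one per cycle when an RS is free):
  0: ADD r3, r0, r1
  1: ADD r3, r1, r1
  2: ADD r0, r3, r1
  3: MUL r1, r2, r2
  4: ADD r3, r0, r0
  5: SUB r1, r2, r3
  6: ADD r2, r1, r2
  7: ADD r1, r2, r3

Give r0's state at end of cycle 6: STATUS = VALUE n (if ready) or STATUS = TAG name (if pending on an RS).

STATUS = VALUE 21

c1: issue ADD r3<-Add1 | r0:4,r1:7,r2:4,r3:Add1
c2: issue ADD r3<-Add2 | r0:4,r1:7,r2:4,r3:Add2
c3: CDB Add1=11; issue ADD r0<-Add1 | r0:Add1,r1:7,r2:4,r3:Add2
c4: CDB Add2=14; issue MUL r1<-Mul1 | r0:Add1,r1:Mul1,r2:4,r3:14
c5: issue ADD r3<-Add2 | r0:Add1,r1:Mul1,r2:4,r3:Add2
c6: CDB Add1=21; issue SUB r1<-Add1 | r0:21,r1:Add1,r2:4,r3:Add2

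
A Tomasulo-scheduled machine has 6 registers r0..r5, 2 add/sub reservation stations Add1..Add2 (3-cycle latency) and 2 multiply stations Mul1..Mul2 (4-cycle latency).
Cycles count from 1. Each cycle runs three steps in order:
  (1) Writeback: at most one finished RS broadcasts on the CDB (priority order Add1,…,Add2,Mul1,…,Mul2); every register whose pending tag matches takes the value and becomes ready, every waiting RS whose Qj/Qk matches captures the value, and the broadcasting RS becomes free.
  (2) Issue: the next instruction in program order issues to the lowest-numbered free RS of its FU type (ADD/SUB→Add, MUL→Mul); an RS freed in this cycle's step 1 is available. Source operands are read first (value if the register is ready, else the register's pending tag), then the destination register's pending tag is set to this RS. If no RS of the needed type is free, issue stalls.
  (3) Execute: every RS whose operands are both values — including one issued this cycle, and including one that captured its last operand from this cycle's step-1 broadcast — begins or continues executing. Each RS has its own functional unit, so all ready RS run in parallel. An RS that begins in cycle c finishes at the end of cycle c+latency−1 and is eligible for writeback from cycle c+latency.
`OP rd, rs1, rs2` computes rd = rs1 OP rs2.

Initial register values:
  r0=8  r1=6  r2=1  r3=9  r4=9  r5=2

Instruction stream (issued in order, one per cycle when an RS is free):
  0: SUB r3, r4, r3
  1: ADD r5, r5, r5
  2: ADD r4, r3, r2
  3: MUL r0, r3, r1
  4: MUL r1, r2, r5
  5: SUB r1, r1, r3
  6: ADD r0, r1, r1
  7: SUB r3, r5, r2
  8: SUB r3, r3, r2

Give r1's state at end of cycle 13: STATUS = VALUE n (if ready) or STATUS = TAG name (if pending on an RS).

STATUS = VALUE 4

c1: issue SUB r3<-Add1 | r0:8,r1:6,r2:1,r3:Add1,r4:9,r5:2
c2: issue ADD r5<-Add2 | r0:8,r1:6,r2:1,r3:Add1,r4:9,r5:Add2
c3: stall | r0:8,r1:6,r2:1,r3:Add1,r4:9,r5:Add2
c4: CDB Add1=0; issue ADD r4<-Add1 | r0:8,r1:6,r2:1,r3:0,r4:Add1,r5:Add2
c5: CDB Add2=4; issue MUL r0<-Mul1 | r0:Mul1,r1:6,r2:1,r3:0,r4:Add1,r5:4
c6: issue MUL r1<-Mul2 | r0:Mul1,r1:Mul2,r2:1,r3:0,r4:Add1,r5:4
c7: CDB Add1=1; issue SUB r1<-Add1 | r0:Mul1,r1:Add1,r2:1,r3:0,r4:1,r5:4
c8: issue ADD r0<-Add2 | r0:Add2,r1:Add1,r2:1,r3:0,r4:1,r5:4
c9: CDB Mul1=0; stall | r0:Add2,r1:Add1,r2:1,r3:0,r4:1,r5:4
c10: CDB Mul2=4; stall | r0:Add2,r1:Add1,r2:1,r3:0,r4:1,r5:4
c11: stall | r0:Add2,r1:Add1,r2:1,r3:0,r4:1,r5:4
c12: stall | r0:Add2,r1:Add1,r2:1,r3:0,r4:1,r5:4
c13: CDB Add1=4; issue SUB r3<-Add1 | r0:Add2,r1:4,r2:1,r3:Add1,r4:1,r5:4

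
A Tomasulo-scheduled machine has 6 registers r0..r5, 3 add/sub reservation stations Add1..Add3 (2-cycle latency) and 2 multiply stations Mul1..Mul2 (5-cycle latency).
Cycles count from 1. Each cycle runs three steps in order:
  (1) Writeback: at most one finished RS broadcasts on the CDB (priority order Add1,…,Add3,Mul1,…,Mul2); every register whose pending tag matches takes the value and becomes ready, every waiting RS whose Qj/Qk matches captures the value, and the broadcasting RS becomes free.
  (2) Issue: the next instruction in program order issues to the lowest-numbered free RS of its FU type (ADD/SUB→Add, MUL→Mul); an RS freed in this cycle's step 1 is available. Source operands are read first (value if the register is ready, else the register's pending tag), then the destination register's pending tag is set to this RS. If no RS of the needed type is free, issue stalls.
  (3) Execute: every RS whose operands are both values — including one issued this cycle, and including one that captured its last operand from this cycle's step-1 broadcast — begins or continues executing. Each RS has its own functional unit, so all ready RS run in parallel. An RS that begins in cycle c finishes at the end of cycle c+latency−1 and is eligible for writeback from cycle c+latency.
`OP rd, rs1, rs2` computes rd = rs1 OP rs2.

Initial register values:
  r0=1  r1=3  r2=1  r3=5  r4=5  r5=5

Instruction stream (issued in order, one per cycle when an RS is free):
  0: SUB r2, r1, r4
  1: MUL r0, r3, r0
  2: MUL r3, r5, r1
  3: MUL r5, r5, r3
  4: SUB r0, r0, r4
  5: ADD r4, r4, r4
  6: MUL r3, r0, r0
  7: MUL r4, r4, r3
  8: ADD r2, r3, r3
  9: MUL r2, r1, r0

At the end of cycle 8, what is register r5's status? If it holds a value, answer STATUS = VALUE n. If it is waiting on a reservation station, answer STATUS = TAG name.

STATUS = TAG Mul1

cycle 1: issue SUB r2<-Add1 // r0:1,r1:3,r2:Add1,r3:5,r4:5,r5:5
cycle 2: issue MUL r0<-Mul1 // r0:Mul1,r1:3,r2:Add1,r3:5,r4:5,r5:5
cycle 3: CDB Add1=-2; issue MUL r3<-Mul2 // r0:Mul1,r1:3,r2:-2,r3:Mul2,r4:5,r5:5
cycle 4: stall // r0:Mul1,r1:3,r2:-2,r3:Mul2,r4:5,r5:5
cycle 5: stall // r0:Mul1,r1:3,r2:-2,r3:Mul2,r4:5,r5:5
cycle 6: stall // r0:Mul1,r1:3,r2:-2,r3:Mul2,r4:5,r5:5
cycle 7: CDB Mul1=5; issue MUL r5<-Mul1 // r0:5,r1:3,r2:-2,r3:Mul2,r4:5,r5:Mul1
cycle 8: CDB Mul2=15; issue SUB r0<-Add1 // r0:Add1,r1:3,r2:-2,r3:15,r4:5,r5:Mul1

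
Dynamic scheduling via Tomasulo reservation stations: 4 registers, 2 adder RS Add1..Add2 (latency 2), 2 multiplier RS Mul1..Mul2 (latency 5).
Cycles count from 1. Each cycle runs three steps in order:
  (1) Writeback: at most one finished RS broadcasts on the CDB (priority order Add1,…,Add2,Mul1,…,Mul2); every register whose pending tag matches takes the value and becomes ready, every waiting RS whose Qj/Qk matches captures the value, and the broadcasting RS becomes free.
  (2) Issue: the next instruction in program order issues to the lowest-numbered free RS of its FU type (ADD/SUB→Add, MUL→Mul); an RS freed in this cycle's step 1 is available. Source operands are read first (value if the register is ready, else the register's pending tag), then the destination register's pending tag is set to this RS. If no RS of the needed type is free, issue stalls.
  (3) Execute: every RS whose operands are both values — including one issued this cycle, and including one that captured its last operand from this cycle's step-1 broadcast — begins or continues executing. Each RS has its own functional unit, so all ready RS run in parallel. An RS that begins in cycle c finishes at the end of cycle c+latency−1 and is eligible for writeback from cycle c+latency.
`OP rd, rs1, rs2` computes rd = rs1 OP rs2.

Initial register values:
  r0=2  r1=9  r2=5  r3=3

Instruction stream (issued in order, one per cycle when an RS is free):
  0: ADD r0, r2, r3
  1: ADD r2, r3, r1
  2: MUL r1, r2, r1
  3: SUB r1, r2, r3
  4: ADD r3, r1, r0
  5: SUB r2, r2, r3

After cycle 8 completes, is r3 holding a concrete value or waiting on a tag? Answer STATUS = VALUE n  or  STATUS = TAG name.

STATUS = VALUE 17

  c1: issue ADD r0<-Add1  regs: r0:Add1,r1:9,r2:5,r3:3
  c2: issue ADD r2<-Add2  regs: r0:Add1,r1:9,r2:Add2,r3:3
  c3: CDB Add1=8; issue MUL r1<-Mul1  regs: r0:8,r1:Mul1,r2:Add2,r3:3
  c4: CDB Add2=12; issue SUB r1<-Add1  regs: r0:8,r1:Add1,r2:12,r3:3
  c5: issue ADD r3<-Add2  regs: r0:8,r1:Add1,r2:12,r3:Add2
  c6: CDB Add1=9; issue SUB r2<-Add1  regs: r0:8,r1:9,r2:Add1,r3:Add2
  c7: -  regs: r0:8,r1:9,r2:Add1,r3:Add2
  c8: CDB Add2=17  regs: r0:8,r1:9,r2:Add1,r3:17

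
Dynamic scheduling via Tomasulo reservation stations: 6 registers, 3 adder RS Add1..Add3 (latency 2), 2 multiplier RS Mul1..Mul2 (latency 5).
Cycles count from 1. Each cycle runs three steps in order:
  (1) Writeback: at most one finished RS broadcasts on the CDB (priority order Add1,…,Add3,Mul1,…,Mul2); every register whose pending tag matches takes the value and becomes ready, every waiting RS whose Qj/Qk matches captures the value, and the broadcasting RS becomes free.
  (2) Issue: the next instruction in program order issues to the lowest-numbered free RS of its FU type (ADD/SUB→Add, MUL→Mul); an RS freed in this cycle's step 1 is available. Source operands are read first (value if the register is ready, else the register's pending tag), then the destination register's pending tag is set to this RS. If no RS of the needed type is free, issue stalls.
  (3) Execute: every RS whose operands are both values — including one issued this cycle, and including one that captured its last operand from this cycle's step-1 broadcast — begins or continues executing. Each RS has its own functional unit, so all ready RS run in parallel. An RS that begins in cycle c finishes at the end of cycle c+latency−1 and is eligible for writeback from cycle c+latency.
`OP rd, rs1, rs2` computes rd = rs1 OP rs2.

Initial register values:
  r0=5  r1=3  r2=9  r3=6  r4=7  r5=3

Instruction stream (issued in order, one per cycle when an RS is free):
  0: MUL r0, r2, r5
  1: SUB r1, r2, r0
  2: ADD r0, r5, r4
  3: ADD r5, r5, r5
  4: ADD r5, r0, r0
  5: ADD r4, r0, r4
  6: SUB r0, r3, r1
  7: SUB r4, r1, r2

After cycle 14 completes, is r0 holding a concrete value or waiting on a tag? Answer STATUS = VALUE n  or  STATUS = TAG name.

STATUS = VALUE 24

cycle 1: issue MUL r0<-Mul1 // r0:Mul1,r1:3,r2:9,r3:6,r4:7,r5:3
cycle 2: issue SUB r1<-Add1 // r0:Mul1,r1:Add1,r2:9,r3:6,r4:7,r5:3
cycle 3: issue ADD r0<-Add2 // r0:Add2,r1:Add1,r2:9,r3:6,r4:7,r5:3
cycle 4: issue ADD r5<-Add3 // r0:Add2,r1:Add1,r2:9,r3:6,r4:7,r5:Add3
cycle 5: CDB Add2=10; issue ADD r5<-Add2 // r0:10,r1:Add1,r2:9,r3:6,r4:7,r5:Add2
cycle 6: CDB Add3=6; issue ADD r4<-Add3 // r0:10,r1:Add1,r2:9,r3:6,r4:Add3,r5:Add2
cycle 7: CDB Add2=20; issue SUB r0<-Add2 // r0:Add2,r1:Add1,r2:9,r3:6,r4:Add3,r5:20
cycle 8: CDB Add3=17; issue SUB r4<-Add3 // r0:Add2,r1:Add1,r2:9,r3:6,r4:Add3,r5:20
cycle 9: CDB Mul1=27 // r0:Add2,r1:Add1,r2:9,r3:6,r4:Add3,r5:20
cycle 10: - // r0:Add2,r1:Add1,r2:9,r3:6,r4:Add3,r5:20
cycle 11: CDB Add1=-18 // r0:Add2,r1:-18,r2:9,r3:6,r4:Add3,r5:20
cycle 12: - // r0:Add2,r1:-18,r2:9,r3:6,r4:Add3,r5:20
cycle 13: CDB Add2=24 // r0:24,r1:-18,r2:9,r3:6,r4:Add3,r5:20
cycle 14: CDB Add3=-27 // r0:24,r1:-18,r2:9,r3:6,r4:-27,r5:20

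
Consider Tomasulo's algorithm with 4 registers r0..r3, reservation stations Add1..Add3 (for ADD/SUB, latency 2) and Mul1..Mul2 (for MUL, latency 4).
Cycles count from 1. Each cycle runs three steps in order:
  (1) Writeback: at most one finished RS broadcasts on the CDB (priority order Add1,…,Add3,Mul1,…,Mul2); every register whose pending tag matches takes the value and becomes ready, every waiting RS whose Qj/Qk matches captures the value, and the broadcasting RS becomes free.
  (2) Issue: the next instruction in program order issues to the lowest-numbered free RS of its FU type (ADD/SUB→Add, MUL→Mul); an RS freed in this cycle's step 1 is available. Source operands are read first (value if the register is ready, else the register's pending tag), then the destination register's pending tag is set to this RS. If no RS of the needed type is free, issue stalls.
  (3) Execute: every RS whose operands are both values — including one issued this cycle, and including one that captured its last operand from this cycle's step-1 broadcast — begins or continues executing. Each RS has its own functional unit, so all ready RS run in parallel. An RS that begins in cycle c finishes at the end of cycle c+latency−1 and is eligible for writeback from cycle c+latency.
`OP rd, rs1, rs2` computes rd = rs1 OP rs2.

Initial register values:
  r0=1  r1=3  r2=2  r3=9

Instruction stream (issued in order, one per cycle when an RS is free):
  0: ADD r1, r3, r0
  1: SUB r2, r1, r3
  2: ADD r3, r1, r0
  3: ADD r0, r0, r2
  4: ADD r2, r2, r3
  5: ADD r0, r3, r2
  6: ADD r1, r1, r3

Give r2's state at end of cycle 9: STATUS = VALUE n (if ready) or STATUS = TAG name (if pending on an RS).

STATUS = VALUE 12

c1: issue ADD r1<-Add1 | r0:1,r1:Add1,r2:2,r3:9
c2: issue SUB r2<-Add2 | r0:1,r1:Add1,r2:Add2,r3:9
c3: CDB Add1=10; issue ADD r3<-Add1 | r0:1,r1:10,r2:Add2,r3:Add1
c4: issue ADD r0<-Add3 | r0:Add3,r1:10,r2:Add2,r3:Add1
c5: CDB Add1=11; issue ADD r2<-Add1 | r0:Add3,r1:10,r2:Add1,r3:11
c6: CDB Add2=1; issue ADD r0<-Add2 | r0:Add2,r1:10,r2:Add1,r3:11
c7: stall | r0:Add2,r1:10,r2:Add1,r3:11
c8: CDB Add1=12; issue ADD r1<-Add1 | r0:Add2,r1:Add1,r2:12,r3:11
c9: CDB Add3=2 | r0:Add2,r1:Add1,r2:12,r3:11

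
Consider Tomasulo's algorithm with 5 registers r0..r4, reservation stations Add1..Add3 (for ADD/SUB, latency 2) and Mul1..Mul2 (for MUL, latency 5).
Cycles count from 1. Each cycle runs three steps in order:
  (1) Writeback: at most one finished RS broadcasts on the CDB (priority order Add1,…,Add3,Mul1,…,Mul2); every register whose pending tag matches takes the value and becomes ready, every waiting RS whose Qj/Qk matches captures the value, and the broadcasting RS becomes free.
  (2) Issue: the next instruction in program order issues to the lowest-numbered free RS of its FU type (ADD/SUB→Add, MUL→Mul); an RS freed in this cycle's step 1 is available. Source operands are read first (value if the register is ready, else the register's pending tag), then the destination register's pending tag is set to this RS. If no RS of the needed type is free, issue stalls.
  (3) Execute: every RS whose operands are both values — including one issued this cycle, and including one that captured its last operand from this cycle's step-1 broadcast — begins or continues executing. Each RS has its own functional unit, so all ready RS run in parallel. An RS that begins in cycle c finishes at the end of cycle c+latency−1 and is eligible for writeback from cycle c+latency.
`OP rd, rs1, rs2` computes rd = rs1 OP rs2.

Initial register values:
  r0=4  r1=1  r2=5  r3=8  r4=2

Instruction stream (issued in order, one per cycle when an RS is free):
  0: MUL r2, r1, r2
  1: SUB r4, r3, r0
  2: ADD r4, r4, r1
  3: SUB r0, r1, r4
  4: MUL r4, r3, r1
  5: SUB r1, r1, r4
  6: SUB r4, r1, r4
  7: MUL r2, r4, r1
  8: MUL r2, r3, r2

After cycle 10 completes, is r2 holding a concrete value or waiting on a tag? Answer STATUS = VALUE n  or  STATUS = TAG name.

STATUS = TAG Mul2

  c1: issue MUL r2<-Mul1  regs: r0:4,r1:1,r2:Mul1,r3:8,r4:2
  c2: issue SUB r4<-Add1  regs: r0:4,r1:1,r2:Mul1,r3:8,r4:Add1
  c3: issue ADD r4<-Add2  regs: r0:4,r1:1,r2:Mul1,r3:8,r4:Add2
  c4: CDB Add1=4; issue SUB r0<-Add1  regs: r0:Add1,r1:1,r2:Mul1,r3:8,r4:Add2
  c5: issue MUL r4<-Mul2  regs: r0:Add1,r1:1,r2:Mul1,r3:8,r4:Mul2
  c6: CDB Add2=5; issue SUB r1<-Add2  regs: r0:Add1,r1:Add2,r2:Mul1,r3:8,r4:Mul2
  c7: CDB Mul1=5; issue SUB r4<-Add3  regs: r0:Add1,r1:Add2,r2:5,r3:8,r4:Add3
  c8: CDB Add1=-4; issue MUL r2<-Mul1  regs: r0:-4,r1:Add2,r2:Mul1,r3:8,r4:Add3
  c9: stall  regs: r0:-4,r1:Add2,r2:Mul1,r3:8,r4:Add3
  c10: CDB Mul2=8; issue MUL r2<-Mul2  regs: r0:-4,r1:Add2,r2:Mul2,r3:8,r4:Add3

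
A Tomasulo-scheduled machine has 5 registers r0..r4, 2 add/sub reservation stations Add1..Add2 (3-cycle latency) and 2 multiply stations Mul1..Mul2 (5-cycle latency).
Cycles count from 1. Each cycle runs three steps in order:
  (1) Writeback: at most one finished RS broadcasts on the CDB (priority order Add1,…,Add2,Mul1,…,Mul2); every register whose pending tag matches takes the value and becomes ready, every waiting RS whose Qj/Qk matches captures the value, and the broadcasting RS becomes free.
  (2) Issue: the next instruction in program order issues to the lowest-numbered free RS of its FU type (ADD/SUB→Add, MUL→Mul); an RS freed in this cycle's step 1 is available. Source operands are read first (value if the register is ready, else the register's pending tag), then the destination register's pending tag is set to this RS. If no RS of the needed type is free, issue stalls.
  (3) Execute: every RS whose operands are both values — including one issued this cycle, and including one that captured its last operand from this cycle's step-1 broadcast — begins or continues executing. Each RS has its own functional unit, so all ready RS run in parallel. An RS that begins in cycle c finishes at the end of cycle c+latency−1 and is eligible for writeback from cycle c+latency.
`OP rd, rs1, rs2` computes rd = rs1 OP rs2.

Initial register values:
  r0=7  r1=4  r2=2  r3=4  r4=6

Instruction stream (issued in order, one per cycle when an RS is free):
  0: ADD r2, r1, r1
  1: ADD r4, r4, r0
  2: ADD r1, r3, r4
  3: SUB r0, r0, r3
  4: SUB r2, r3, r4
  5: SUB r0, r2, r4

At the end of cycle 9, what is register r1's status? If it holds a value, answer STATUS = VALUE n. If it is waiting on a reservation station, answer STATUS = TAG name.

STATUS = VALUE 17

c1: issue ADD r2<-Add1 | r0:7,r1:4,r2:Add1,r3:4,r4:6
c2: issue ADD r4<-Add2 | r0:7,r1:4,r2:Add1,r3:4,r4:Add2
c3: stall | r0:7,r1:4,r2:Add1,r3:4,r4:Add2
c4: CDB Add1=8; issue ADD r1<-Add1 | r0:7,r1:Add1,r2:8,r3:4,r4:Add2
c5: CDB Add2=13; issue SUB r0<-Add2 | r0:Add2,r1:Add1,r2:8,r3:4,r4:13
c6: stall | r0:Add2,r1:Add1,r2:8,r3:4,r4:13
c7: stall | r0:Add2,r1:Add1,r2:8,r3:4,r4:13
c8: CDB Add1=17; issue SUB r2<-Add1 | r0:Add2,r1:17,r2:Add1,r3:4,r4:13
c9: CDB Add2=3; issue SUB r0<-Add2 | r0:Add2,r1:17,r2:Add1,r3:4,r4:13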